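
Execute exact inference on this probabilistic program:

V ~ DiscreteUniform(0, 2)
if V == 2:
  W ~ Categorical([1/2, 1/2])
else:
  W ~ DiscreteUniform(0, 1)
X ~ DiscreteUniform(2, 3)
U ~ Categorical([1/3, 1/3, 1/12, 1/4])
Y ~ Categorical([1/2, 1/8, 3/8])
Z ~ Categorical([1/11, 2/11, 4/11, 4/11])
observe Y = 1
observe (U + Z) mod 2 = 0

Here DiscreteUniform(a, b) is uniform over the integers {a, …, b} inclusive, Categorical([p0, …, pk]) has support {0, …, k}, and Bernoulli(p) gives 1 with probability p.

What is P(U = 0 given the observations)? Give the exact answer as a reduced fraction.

Enumerate traces; 96 have nonzero weight after conditioning:
  (V=0, W=0, X=2, U=0, Y=1, Z=0) weight 1/3168
  (V=0, W=0, X=2, U=0, Y=1, Z=2) weight 1/792
  (V=0, W=0, X=2, U=1, Y=1, Z=1) weight 1/1584
  (V=0, W=0, X=2, U=1, Y=1, Z=3) weight 1/792
  (V=0, W=0, X=2, U=2, Y=1, Z=0) weight 1/12672
  (V=0, W=0, X=2, U=2, Y=1, Z=2) weight 1/3168
  (V=0, W=0, X=2, U=3, Y=1, Z=1) weight 1/2112
  (V=0, W=0, X=2, U=3, Y=1, Z=3) weight 1/1056
  … 88 more
Group by U:
  weight(U=0) = 5/264
  weight(U=1) = 1/44
  weight(U=2) = 5/1056
  weight(U=3) = 3/176
Total weight = 5/264 + 1/44 + 5/1056 + 3/176 = 67/1056
P(U=0 | obs) = 5/264 / 67/1056 = 20/67
P(U=1 | obs) = 1/44 / 67/1056 = 24/67
P(U=2 | obs) = 5/1056 / 67/1056 = 5/67
P(U=3 | obs) = 3/176 / 67/1056 = 18/67

P(U = 0 | obs) = 20/67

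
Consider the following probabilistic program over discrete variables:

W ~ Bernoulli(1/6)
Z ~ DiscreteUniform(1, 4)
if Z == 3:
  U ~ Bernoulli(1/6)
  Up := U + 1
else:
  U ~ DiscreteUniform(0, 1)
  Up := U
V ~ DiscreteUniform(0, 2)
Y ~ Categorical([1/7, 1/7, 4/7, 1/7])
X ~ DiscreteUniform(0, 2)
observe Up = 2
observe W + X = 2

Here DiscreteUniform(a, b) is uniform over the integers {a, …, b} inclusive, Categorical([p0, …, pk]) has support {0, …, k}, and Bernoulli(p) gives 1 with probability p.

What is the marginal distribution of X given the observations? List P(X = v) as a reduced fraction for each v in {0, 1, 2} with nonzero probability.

Enumerate traces; 24 have nonzero weight after conditioning:
  (W=0, Z=3, U=1, V=0, Y=0, X=2) weight 5/9072
  (W=0, Z=3, U=1, V=0, Y=1, X=2) weight 5/9072
  (W=0, Z=3, U=1, V=0, Y=2, X=2) weight 5/2268
  (W=0, Z=3, U=1, V=0, Y=3, X=2) weight 5/9072
  (W=0, Z=3, U=1, V=1, Y=0, X=2) weight 5/9072
  (W=0, Z=3, U=1, V=1, Y=1, X=2) weight 5/9072
  (W=0, Z=3, U=1, V=1, Y=2, X=2) weight 5/2268
  (W=0, Z=3, U=1, V=1, Y=3, X=2) weight 5/9072
  (W=1, Z=3, U=1, V=0, Y=0, X=1) weight 1/9072
  … 15 more
Group by X:
  weight(X=1) = 1/432
  weight(X=2) = 5/432
Total weight = 1/432 + 5/432 = 1/72
P(X=1 | obs) = 1/432 / 1/72 = 1/6
P(X=2 | obs) = 5/432 / 1/72 = 5/6

P(X=1) = 1/6, P(X=2) = 5/6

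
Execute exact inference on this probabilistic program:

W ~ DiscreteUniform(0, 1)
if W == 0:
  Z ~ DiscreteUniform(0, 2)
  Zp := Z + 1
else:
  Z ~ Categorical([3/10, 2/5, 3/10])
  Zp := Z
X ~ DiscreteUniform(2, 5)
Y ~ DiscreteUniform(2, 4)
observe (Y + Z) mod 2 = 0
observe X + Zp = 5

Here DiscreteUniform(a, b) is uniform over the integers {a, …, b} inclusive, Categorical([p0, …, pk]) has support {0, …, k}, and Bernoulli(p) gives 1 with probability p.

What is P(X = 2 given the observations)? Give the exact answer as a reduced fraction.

P(X = 2 | obs) = 10/49

Enumerate traces; 10 have nonzero weight after conditioning:
  (W=0, Z=0, X=4, Y=2) weight 1/72
  (W=0, Z=0, X=4, Y=4) weight 1/72
  (W=0, Z=1, X=3, Y=3) weight 1/72
  (W=0, Z=2, X=2, Y=2) weight 1/72
  (W=0, Z=2, X=2, Y=4) weight 1/72
  (W=1, Z=0, X=5, Y=2) weight 1/80
  (W=1, Z=0, X=5, Y=4) weight 1/80
  (W=1, Z=1, X=4, Y=3) weight 1/60
  … 2 more
Group by X:
  weight(X=2) = 1/36
  weight(X=3) = 7/180
  weight(X=4) = 2/45
  weight(X=5) = 1/40
Total weight = 1/36 + 7/180 + 2/45 + 1/40 = 49/360
P(X=2 | obs) = 1/36 / 49/360 = 10/49
P(X=3 | obs) = 7/180 / 49/360 = 2/7
P(X=4 | obs) = 2/45 / 49/360 = 16/49
P(X=5 | obs) = 1/40 / 49/360 = 9/49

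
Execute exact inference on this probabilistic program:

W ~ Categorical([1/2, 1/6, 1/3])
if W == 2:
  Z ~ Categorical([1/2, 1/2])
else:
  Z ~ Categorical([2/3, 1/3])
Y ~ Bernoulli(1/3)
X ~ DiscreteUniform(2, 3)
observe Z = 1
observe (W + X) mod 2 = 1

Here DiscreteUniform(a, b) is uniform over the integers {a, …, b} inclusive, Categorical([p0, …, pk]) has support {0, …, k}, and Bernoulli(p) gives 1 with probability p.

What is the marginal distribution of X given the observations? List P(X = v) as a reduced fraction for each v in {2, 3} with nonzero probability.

P(X=2) = 1/7, P(X=3) = 6/7

Enumerate traces; 6 have nonzero weight after conditioning:
  (W=0, Z=1, Y=0, X=3) weight 1/18
  (W=0, Z=1, Y=1, X=3) weight 1/36
  (W=1, Z=1, Y=0, X=2) weight 1/54
  (W=1, Z=1, Y=1, X=2) weight 1/108
  (W=2, Z=1, Y=0, X=3) weight 1/18
  (W=2, Z=1, Y=1, X=3) weight 1/36
Group by X:
  weight(X=2) = 1/36
  weight(X=3) = 1/6
Total weight = 1/36 + 1/6 = 7/36
P(X=2 | obs) = 1/36 / 7/36 = 1/7
P(X=3 | obs) = 1/6 / 7/36 = 6/7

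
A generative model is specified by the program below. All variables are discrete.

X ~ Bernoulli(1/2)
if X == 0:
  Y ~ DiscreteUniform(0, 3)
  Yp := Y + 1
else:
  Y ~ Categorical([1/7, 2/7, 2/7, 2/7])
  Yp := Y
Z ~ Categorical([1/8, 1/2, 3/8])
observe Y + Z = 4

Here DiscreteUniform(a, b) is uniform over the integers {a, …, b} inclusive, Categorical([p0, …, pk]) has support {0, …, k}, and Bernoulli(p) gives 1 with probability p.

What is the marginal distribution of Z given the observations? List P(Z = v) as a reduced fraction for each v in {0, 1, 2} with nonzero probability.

P(Z=1) = 4/7, P(Z=2) = 3/7

Enumerate traces; 4 have nonzero weight after conditioning:
  (X=0, Y=2, Z=2) weight 3/64
  (X=0, Y=3, Z=1) weight 1/16
  (X=1, Y=2, Z=2) weight 3/56
  (X=1, Y=3, Z=1) weight 1/14
Group by Z:
  weight(Z=1) = 15/112
  weight(Z=2) = 45/448
Total weight = 15/112 + 45/448 = 15/64
P(Z=1 | obs) = 15/112 / 15/64 = 4/7
P(Z=2 | obs) = 45/448 / 15/64 = 3/7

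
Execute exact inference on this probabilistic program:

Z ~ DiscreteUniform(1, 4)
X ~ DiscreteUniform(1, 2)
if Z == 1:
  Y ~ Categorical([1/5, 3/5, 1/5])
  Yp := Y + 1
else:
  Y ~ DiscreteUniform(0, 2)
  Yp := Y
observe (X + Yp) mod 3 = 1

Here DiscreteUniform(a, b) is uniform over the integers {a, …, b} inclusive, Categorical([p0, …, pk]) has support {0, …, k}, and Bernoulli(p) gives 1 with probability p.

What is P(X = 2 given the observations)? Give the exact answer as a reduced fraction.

Enumerate traces; 8 have nonzero weight after conditioning:
  (Z=1, X=1, Y=2) weight 1/40
  (Z=1, X=2, Y=1) weight 3/40
  (Z=2, X=1, Y=0) weight 1/24
  (Z=2, X=2, Y=2) weight 1/24
  (Z=3, X=1, Y=0) weight 1/24
  (Z=3, X=2, Y=2) weight 1/24
  (Z=4, X=1, Y=0) weight 1/24
  (Z=4, X=2, Y=2) weight 1/24
Group by X:
  weight(X=1) = 3/20
  weight(X=2) = 1/5
Total weight = 3/20 + 1/5 = 7/20
P(X=1 | obs) = 3/20 / 7/20 = 3/7
P(X=2 | obs) = 1/5 / 7/20 = 4/7

P(X = 2 | obs) = 4/7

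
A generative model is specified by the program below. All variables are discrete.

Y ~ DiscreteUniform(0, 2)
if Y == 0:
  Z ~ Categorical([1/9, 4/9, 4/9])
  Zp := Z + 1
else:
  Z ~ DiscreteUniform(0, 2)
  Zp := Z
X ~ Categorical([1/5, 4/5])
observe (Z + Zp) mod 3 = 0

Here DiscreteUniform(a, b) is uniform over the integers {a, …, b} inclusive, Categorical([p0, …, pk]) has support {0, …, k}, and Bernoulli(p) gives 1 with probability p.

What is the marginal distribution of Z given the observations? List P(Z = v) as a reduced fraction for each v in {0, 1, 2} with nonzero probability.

Enumerate traces; 6 have nonzero weight after conditioning:
  (Y=0, Z=1, X=0) weight 4/135
  (Y=0, Z=1, X=1) weight 16/135
  (Y=1, Z=0, X=0) weight 1/45
  (Y=1, Z=0, X=1) weight 4/45
  (Y=2, Z=0, X=0) weight 1/45
  (Y=2, Z=0, X=1) weight 4/45
Group by Z:
  weight(Z=0) = 2/9
  weight(Z=1) = 4/27
Total weight = 2/9 + 4/27 = 10/27
P(Z=0 | obs) = 2/9 / 10/27 = 3/5
P(Z=1 | obs) = 4/27 / 10/27 = 2/5

P(Z=0) = 3/5, P(Z=1) = 2/5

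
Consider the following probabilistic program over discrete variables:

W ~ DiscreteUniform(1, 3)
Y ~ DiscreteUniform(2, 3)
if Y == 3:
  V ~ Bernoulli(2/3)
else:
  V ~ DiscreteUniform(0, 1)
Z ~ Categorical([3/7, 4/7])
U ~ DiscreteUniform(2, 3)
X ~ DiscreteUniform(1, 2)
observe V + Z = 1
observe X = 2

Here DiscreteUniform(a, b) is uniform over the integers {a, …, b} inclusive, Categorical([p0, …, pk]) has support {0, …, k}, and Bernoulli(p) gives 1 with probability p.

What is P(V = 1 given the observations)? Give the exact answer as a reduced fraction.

P(V = 1 | obs) = 21/41

Enumerate traces; 24 have nonzero weight after conditioning:
  (W=1, Y=2, V=0, Z=1, U=2, X=2) weight 1/84
  (W=1, Y=2, V=0, Z=1, U=3, X=2) weight 1/84
  (W=1, Y=2, V=1, Z=0, U=2, X=2) weight 1/112
  (W=1, Y=2, V=1, Z=0, U=3, X=2) weight 1/112
  (W=1, Y=3, V=0, Z=1, U=2, X=2) weight 1/126
  (W=1, Y=3, V=0, Z=1, U=3, X=2) weight 1/126
  (W=1, Y=3, V=1, Z=0, U=2, X=2) weight 1/84
  (W=1, Y=3, V=1, Z=0, U=3, X=2) weight 1/84
  … 16 more
Group by V:
  weight(V=0) = 5/42
  weight(V=1) = 1/8
Total weight = 5/42 + 1/8 = 41/168
P(V=0 | obs) = 5/42 / 41/168 = 20/41
P(V=1 | obs) = 1/8 / 41/168 = 21/41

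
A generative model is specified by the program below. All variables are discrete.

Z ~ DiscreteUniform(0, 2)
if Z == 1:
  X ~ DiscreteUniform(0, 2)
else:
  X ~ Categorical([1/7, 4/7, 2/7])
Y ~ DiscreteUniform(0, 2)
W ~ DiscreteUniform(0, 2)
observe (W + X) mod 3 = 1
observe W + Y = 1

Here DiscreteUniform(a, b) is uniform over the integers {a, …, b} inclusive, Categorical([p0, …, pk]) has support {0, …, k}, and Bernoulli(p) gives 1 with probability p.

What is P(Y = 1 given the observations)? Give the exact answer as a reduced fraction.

P(Y = 1 | obs) = 31/44

Enumerate traces; 6 have nonzero weight after conditioning:
  (Z=0, X=0, Y=0, W=1) weight 1/189
  (Z=0, X=1, Y=1, W=0) weight 4/189
  (Z=1, X=0, Y=0, W=1) weight 1/81
  (Z=1, X=1, Y=1, W=0) weight 1/81
  (Z=2, X=0, Y=0, W=1) weight 1/189
  (Z=2, X=1, Y=1, W=0) weight 4/189
Group by Y:
  weight(Y=0) = 13/567
  weight(Y=1) = 31/567
Total weight = 13/567 + 31/567 = 44/567
P(Y=0 | obs) = 13/567 / 44/567 = 13/44
P(Y=1 | obs) = 31/567 / 44/567 = 31/44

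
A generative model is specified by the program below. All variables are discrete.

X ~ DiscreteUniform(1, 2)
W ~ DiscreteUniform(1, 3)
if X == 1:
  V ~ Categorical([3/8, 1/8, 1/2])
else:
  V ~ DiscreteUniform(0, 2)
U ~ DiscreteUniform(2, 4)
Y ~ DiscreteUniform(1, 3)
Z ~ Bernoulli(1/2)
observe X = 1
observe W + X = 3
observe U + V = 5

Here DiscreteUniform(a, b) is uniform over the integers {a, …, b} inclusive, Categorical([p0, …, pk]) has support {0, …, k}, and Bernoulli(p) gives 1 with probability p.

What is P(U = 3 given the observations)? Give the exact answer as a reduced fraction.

P(U = 3 | obs) = 4/5

Enumerate traces; 12 have nonzero weight after conditioning:
  (X=1, W=2, V=1, U=4, Y=1, Z=0) weight 1/864
  (X=1, W=2, V=1, U=4, Y=1, Z=1) weight 1/864
  (X=1, W=2, V=1, U=4, Y=2, Z=0) weight 1/864
  (X=1, W=2, V=1, U=4, Y=2, Z=1) weight 1/864
  (X=1, W=2, V=1, U=4, Y=3, Z=0) weight 1/864
  (X=1, W=2, V=1, U=4, Y=3, Z=1) weight 1/864
  (X=1, W=2, V=2, U=3, Y=1, Z=0) weight 1/216
  (X=1, W=2, V=2, U=3, Y=1, Z=1) weight 1/216
  … 4 more
Group by U:
  weight(U=3) = 1/36
  weight(U=4) = 1/144
Total weight = 1/36 + 1/144 = 5/144
P(U=3 | obs) = 1/36 / 5/144 = 4/5
P(U=4 | obs) = 1/144 / 5/144 = 1/5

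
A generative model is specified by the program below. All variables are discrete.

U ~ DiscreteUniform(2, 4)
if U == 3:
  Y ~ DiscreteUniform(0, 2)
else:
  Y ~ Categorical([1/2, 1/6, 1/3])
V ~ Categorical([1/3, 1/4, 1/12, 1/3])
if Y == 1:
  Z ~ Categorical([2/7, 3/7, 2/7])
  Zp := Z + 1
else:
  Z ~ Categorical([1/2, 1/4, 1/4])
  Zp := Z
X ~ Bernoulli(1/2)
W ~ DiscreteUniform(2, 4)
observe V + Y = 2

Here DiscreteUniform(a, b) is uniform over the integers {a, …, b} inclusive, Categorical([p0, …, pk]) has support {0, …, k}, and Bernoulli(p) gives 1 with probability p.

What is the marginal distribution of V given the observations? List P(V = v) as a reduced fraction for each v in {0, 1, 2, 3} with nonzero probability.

P(V=0) = 6/11, P(V=1) = 3/11, P(V=2) = 2/11

Enumerate traces; 162 have nonzero weight after conditioning:
  (U=2, Y=0, V=2, Z=0, X=0, W=2) weight 1/864
  (U=2, Y=0, V=2, Z=0, X=0, W=3) weight 1/864
  (U=2, Y=0, V=2, Z=0, X=0, W=4) weight 1/864
  (U=2, Y=0, V=2, Z=0, X=1, W=2) weight 1/864
  (U=2, Y=0, V=2, Z=0, X=1, W=3) weight 1/864
  (U=2, Y=0, V=2, Z=0, X=1, W=4) weight 1/864
  (U=2, Y=0, V=2, Z=1, X=0, W=2) weight 1/1728
  (U=2, Y=0, V=2, Z=1, X=0, W=3) weight 1/1728
  (U=2, Y=1, V=1, Z=0, X=0, W=2) weight 1/1512
  (U=2, Y=2, V=0, Z=0, X=0, W=2) weight 1/324
  … 152 more
Group by V:
  weight(V=0) = 1/9
  weight(V=1) = 1/18
  weight(V=2) = 1/27
Total weight = 1/9 + 1/18 + 1/27 = 11/54
P(V=0 | obs) = 1/9 / 11/54 = 6/11
P(V=1 | obs) = 1/18 / 11/54 = 3/11
P(V=2 | obs) = 1/27 / 11/54 = 2/11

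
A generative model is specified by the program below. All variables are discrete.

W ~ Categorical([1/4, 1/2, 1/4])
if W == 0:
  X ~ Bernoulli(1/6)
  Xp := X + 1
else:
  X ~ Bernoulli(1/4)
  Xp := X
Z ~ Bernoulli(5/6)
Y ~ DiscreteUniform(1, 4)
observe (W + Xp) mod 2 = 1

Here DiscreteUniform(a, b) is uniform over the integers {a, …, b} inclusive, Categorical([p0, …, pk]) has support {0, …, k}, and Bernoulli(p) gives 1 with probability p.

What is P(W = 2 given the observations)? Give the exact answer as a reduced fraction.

Enumerate traces; 24 have nonzero weight after conditioning:
  (W=0, X=0, Z=0, Y=1) weight 5/576
  (W=0, X=0, Z=0, Y=2) weight 5/576
  (W=0, X=0, Z=0, Y=3) weight 5/576
  (W=0, X=0, Z=0, Y=4) weight 5/576
  (W=0, X=0, Z=1, Y=1) weight 25/576
  (W=0, X=0, Z=1, Y=2) weight 25/576
  (W=0, X=0, Z=1, Y=3) weight 25/576
  (W=0, X=0, Z=1, Y=4) weight 25/576
  (W=1, X=0, Z=0, Y=1) weight 1/64
  (W=2, X=1, Z=0, Y=1) weight 1/384
  … 14 more
Group by W:
  weight(W=0) = 5/24
  weight(W=1) = 3/8
  weight(W=2) = 1/16
Total weight = 5/24 + 3/8 + 1/16 = 31/48
P(W=0 | obs) = 5/24 / 31/48 = 10/31
P(W=1 | obs) = 3/8 / 31/48 = 18/31
P(W=2 | obs) = 1/16 / 31/48 = 3/31

P(W = 2 | obs) = 3/31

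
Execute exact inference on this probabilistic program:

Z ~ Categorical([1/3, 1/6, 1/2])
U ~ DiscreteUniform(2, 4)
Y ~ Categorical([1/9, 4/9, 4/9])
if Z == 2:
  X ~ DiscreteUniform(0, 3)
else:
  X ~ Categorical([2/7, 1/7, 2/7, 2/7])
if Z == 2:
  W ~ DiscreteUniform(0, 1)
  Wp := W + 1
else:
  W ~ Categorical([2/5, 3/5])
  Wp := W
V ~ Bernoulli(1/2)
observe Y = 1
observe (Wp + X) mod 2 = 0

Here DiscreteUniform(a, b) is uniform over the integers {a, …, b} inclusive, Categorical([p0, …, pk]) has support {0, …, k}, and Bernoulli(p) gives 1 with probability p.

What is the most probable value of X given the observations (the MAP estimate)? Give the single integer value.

Enumerate traces; 72 have nonzero weight after conditioning:
  (Z=0, U=2, Y=1, X=0, W=0, V=0) weight 8/2835
  (Z=0, U=2, Y=1, X=0, W=0, V=1) weight 8/2835
  (Z=0, U=2, Y=1, X=1, W=1, V=0) weight 2/945
  (Z=0, U=2, Y=1, X=1, W=1, V=1) weight 2/945
  (Z=0, U=2, Y=1, X=2, W=0, V=0) weight 8/2835
  (Z=0, U=2, Y=1, X=2, W=0, V=1) weight 8/2835
  (Z=0, U=2, Y=1, X=3, W=1, V=0) weight 4/945
  (Z=0, U=2, Y=1, X=3, W=1, V=1) weight 4/945
  … 64 more
Group by X:
  weight(X=0) = 67/1260
  weight(X=1) = 59/1260
  weight(X=2) = 67/1260
  weight(X=3) = 83/1260
Total weight = 67/1260 + 59/1260 + 67/1260 + 83/1260 = 23/105
P(X=0 | obs) = 67/1260 / 23/105 = 67/276
P(X=1 | obs) = 59/1260 / 23/105 = 59/276
P(X=2 | obs) = 67/1260 / 23/105 = 67/276
P(X=3 | obs) = 83/1260 / 23/105 = 83/276
argmax = 3

argmax_v P(X = v | obs) = 3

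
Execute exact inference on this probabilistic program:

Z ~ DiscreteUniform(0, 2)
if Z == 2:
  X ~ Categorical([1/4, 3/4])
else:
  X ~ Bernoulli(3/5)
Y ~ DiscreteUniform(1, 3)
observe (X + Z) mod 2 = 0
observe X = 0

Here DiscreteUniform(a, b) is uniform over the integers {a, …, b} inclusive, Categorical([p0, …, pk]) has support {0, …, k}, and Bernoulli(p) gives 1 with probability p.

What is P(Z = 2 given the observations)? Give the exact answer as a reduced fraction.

P(Z = 2 | obs) = 5/13

Enumerate traces; 6 have nonzero weight after conditioning:
  (Z=0, X=0, Y=1) weight 2/45
  (Z=0, X=0, Y=2) weight 2/45
  (Z=0, X=0, Y=3) weight 2/45
  (Z=2, X=0, Y=1) weight 1/36
  (Z=2, X=0, Y=2) weight 1/36
  (Z=2, X=0, Y=3) weight 1/36
Group by Z:
  weight(Z=0) = 2/15
  weight(Z=2) = 1/12
Total weight = 2/15 + 1/12 = 13/60
P(Z=0 | obs) = 2/15 / 13/60 = 8/13
P(Z=2 | obs) = 1/12 / 13/60 = 5/13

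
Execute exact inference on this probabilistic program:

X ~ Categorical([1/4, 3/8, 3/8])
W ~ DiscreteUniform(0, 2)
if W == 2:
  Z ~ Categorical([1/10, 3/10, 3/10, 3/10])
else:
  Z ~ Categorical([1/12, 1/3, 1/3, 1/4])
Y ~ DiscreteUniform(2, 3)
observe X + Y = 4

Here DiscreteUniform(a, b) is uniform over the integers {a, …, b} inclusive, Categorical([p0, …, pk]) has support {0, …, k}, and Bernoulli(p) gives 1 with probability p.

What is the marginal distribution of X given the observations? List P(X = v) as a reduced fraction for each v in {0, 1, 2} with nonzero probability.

Enumerate traces; 24 have nonzero weight after conditioning:
  (X=1, W=0, Z=0, Y=3) weight 1/192
  (X=1, W=0, Z=1, Y=3) weight 1/48
  (X=1, W=0, Z=2, Y=3) weight 1/48
  (X=1, W=0, Z=3, Y=3) weight 1/64
  (X=1, W=1, Z=0, Y=3) weight 1/192
  (X=1, W=1, Z=1, Y=3) weight 1/48
  (X=1, W=1, Z=2, Y=3) weight 1/48
  (X=1, W=1, Z=3, Y=3) weight 1/64
  (X=2, W=0, Z=0, Y=2) weight 1/192
  … 15 more
Group by X:
  weight(X=1) = 3/16
  weight(X=2) = 3/16
Total weight = 3/16 + 3/16 = 3/8
P(X=1 | obs) = 3/16 / 3/8 = 1/2
P(X=2 | obs) = 3/16 / 3/8 = 1/2

P(X=1) = 1/2, P(X=2) = 1/2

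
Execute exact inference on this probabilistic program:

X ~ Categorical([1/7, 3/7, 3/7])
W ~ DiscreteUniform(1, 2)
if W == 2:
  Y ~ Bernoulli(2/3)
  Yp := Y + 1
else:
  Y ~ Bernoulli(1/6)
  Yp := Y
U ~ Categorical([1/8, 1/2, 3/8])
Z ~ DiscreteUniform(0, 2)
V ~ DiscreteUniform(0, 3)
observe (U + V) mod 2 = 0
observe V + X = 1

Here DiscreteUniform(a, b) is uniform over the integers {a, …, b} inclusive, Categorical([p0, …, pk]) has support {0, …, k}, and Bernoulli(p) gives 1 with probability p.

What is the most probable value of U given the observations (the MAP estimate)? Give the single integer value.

Enumerate traces; 36 have nonzero weight after conditioning:
  (X=0, W=1, Y=0, U=1, Z=0, V=1) weight 5/2016
  (X=0, W=1, Y=0, U=1, Z=1, V=1) weight 5/2016
  (X=0, W=1, Y=0, U=1, Z=2, V=1) weight 5/2016
  (X=0, W=1, Y=1, U=1, Z=0, V=1) weight 1/2016
  (X=0, W=1, Y=1, U=1, Z=1, V=1) weight 1/2016
  (X=0, W=1, Y=1, U=1, Z=2, V=1) weight 1/2016
  (X=0, W=2, Y=0, U=1, Z=0, V=1) weight 1/1008
  (X=0, W=2, Y=0, U=1, Z=1, V=1) weight 1/1008
  (X=1, W=1, Y=0, U=0, Z=0, V=0) weight 5/2688
  (X=1, W=1, Y=0, U=2, Z=0, V=0) weight 5/896
  … 26 more
Group by U:
  weight(U=0) = 3/224
  weight(U=1) = 1/56
  weight(U=2) = 9/224
Total weight = 3/224 + 1/56 + 9/224 = 1/14
P(U=0 | obs) = 3/224 / 1/14 = 3/16
P(U=1 | obs) = 1/56 / 1/14 = 1/4
P(U=2 | obs) = 9/224 / 1/14 = 9/16
argmax = 2

argmax_v P(U = v | obs) = 2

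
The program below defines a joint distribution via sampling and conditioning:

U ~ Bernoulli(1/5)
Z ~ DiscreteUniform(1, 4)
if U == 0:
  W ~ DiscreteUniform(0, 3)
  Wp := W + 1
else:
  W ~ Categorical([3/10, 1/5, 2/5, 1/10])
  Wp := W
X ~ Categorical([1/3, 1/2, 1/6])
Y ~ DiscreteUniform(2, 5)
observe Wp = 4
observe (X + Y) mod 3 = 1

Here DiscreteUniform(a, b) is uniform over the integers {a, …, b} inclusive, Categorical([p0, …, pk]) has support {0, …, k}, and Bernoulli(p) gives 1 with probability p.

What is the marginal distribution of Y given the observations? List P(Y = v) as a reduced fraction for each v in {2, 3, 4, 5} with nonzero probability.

P(Y=2) = 1/7, P(Y=3) = 3/7, P(Y=4) = 2/7, P(Y=5) = 1/7

Enumerate traces; 16 have nonzero weight after conditioning:
  (U=0, Z=1, W=3, X=0, Y=4) weight 1/240
  (U=0, Z=1, W=3, X=1, Y=3) weight 1/160
  (U=0, Z=1, W=3, X=2, Y=2) weight 1/480
  (U=0, Z=1, W=3, X=2, Y=5) weight 1/480
  (U=0, Z=2, W=3, X=0, Y=4) weight 1/240
  (U=0, Z=2, W=3, X=1, Y=3) weight 1/160
  (U=0, Z=2, W=3, X=2, Y=2) weight 1/480
  (U=0, Z=2, W=3, X=2, Y=5) weight 1/480
  … 8 more
Group by Y:
  weight(Y=2) = 1/120
  weight(Y=3) = 1/40
  weight(Y=4) = 1/60
  weight(Y=5) = 1/120
Total weight = 1/120 + 1/40 + 1/60 + 1/120 = 7/120
P(Y=2 | obs) = 1/120 / 7/120 = 1/7
P(Y=3 | obs) = 1/40 / 7/120 = 3/7
P(Y=4 | obs) = 1/60 / 7/120 = 2/7
P(Y=5 | obs) = 1/120 / 7/120 = 1/7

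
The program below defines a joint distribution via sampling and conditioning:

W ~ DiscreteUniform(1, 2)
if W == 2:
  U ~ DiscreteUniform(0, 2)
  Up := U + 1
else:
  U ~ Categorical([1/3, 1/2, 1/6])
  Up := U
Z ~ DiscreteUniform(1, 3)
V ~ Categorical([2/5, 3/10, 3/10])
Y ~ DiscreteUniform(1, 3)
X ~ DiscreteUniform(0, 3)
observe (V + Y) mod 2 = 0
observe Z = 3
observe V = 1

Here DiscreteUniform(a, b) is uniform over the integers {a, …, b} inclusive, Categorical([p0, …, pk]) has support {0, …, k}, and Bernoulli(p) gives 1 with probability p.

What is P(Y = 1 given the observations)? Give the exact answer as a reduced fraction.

P(Y = 1 | obs) = 1/2

Enumerate traces; 48 have nonzero weight after conditioning:
  (W=1, U=0, Z=3, V=1, Y=1, X=0) weight 1/720
  (W=1, U=0, Z=3, V=1, Y=1, X=1) weight 1/720
  (W=1, U=0, Z=3, V=1, Y=1, X=2) weight 1/720
  (W=1, U=0, Z=3, V=1, Y=1, X=3) weight 1/720
  (W=1, U=0, Z=3, V=1, Y=3, X=0) weight 1/720
  (W=1, U=0, Z=3, V=1, Y=3, X=1) weight 1/720
  (W=1, U=0, Z=3, V=1, Y=3, X=2) weight 1/720
  (W=1, U=0, Z=3, V=1, Y=3, X=3) weight 1/720
  … 40 more
Group by Y:
  weight(Y=1) = 1/30
  weight(Y=3) = 1/30
Total weight = 1/30 + 1/30 = 1/15
P(Y=1 | obs) = 1/30 / 1/15 = 1/2
P(Y=3 | obs) = 1/30 / 1/15 = 1/2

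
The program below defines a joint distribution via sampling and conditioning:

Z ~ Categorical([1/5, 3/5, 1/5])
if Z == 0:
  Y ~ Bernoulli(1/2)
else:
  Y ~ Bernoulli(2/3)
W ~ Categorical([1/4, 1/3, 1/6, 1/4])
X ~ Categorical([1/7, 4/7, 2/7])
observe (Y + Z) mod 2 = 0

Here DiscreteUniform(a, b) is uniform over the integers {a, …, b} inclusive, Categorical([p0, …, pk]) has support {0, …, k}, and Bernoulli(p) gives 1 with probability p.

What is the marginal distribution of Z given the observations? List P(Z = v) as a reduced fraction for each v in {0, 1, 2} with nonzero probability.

Enumerate traces; 36 have nonzero weight after conditioning:
  (Z=0, Y=0, W=0, X=0) weight 1/280
  (Z=0, Y=0, W=0, X=1) weight 1/70
  (Z=0, Y=0, W=0, X=2) weight 1/140
  (Z=0, Y=0, W=1, X=0) weight 1/210
  (Z=0, Y=0, W=1, X=1) weight 2/105
  (Z=0, Y=0, W=1, X=2) weight 1/105
  (Z=0, Y=0, W=2, X=0) weight 1/420
  (Z=0, Y=0, W=2, X=1) weight 1/105
  (Z=1, Y=1, W=0, X=0) weight 1/70
  (Z=2, Y=0, W=0, X=0) weight 1/420
  … 26 more
Group by Z:
  weight(Z=0) = 1/10
  weight(Z=1) = 2/5
  weight(Z=2) = 1/15
Total weight = 1/10 + 2/5 + 1/15 = 17/30
P(Z=0 | obs) = 1/10 / 17/30 = 3/17
P(Z=1 | obs) = 2/5 / 17/30 = 12/17
P(Z=2 | obs) = 1/15 / 17/30 = 2/17

P(Z=0) = 3/17, P(Z=1) = 12/17, P(Z=2) = 2/17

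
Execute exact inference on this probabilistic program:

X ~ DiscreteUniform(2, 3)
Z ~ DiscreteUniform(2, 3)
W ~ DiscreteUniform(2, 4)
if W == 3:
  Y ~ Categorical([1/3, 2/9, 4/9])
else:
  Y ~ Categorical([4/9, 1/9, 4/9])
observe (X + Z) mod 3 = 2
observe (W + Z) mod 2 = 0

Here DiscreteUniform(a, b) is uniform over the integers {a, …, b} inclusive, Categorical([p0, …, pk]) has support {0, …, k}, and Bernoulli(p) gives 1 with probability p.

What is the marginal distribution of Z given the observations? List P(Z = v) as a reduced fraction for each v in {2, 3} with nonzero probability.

Enumerate traces; 9 have nonzero weight after conditioning:
  (X=2, Z=3, W=3, Y=0) weight 1/36
  (X=2, Z=3, W=3, Y=1) weight 1/54
  (X=2, Z=3, W=3, Y=2) weight 1/27
  (X=3, Z=2, W=2, Y=0) weight 1/27
  (X=3, Z=2, W=2, Y=1) weight 1/108
  (X=3, Z=2, W=2, Y=2) weight 1/27
  (X=3, Z=2, W=4, Y=0) weight 1/27
  (X=3, Z=2, W=4, Y=1) weight 1/108
  … 1 more
Group by Z:
  weight(Z=2) = 1/6
  weight(Z=3) = 1/12
Total weight = 1/6 + 1/12 = 1/4
P(Z=2 | obs) = 1/6 / 1/4 = 2/3
P(Z=3 | obs) = 1/12 / 1/4 = 1/3

P(Z=2) = 2/3, P(Z=3) = 1/3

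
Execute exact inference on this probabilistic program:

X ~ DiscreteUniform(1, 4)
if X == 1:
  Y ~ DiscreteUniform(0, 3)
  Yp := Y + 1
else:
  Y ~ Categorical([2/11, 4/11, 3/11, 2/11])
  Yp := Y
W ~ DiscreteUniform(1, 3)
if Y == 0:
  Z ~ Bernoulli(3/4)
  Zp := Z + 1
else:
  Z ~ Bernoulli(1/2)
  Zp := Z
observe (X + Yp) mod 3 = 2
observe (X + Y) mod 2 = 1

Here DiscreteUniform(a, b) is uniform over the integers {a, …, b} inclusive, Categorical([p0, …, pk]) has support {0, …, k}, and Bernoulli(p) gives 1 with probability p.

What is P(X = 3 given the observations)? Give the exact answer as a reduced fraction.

Enumerate traces; 24 have nonzero weight after conditioning:
  (X=1, Y=0, W=1, Z=0) weight 1/192
  (X=1, Y=0, W=1, Z=1) weight 1/64
  (X=1, Y=0, W=2, Z=0) weight 1/192
  (X=1, Y=0, W=2, Z=1) weight 1/64
  (X=1, Y=0, W=3, Z=0) weight 1/192
  (X=1, Y=0, W=3, Z=1) weight 1/64
  (X=2, Y=3, W=1, Z=0) weight 1/132
  (X=2, Y=3, W=1, Z=1) weight 1/132
  (X=3, Y=2, W=1, Z=0) weight 1/88
  (X=4, Y=1, W=1, Z=0) weight 1/66
  … 14 more
Group by X:
  weight(X=1) = 1/16
  weight(X=2) = 1/22
  weight(X=3) = 3/44
  weight(X=4) = 1/11
Total weight = 1/16 + 1/22 + 3/44 + 1/11 = 47/176
P(X=1 | obs) = 1/16 / 47/176 = 11/47
P(X=2 | obs) = 1/22 / 47/176 = 8/47
P(X=3 | obs) = 3/44 / 47/176 = 12/47
P(X=4 | obs) = 1/11 / 47/176 = 16/47

P(X = 3 | obs) = 12/47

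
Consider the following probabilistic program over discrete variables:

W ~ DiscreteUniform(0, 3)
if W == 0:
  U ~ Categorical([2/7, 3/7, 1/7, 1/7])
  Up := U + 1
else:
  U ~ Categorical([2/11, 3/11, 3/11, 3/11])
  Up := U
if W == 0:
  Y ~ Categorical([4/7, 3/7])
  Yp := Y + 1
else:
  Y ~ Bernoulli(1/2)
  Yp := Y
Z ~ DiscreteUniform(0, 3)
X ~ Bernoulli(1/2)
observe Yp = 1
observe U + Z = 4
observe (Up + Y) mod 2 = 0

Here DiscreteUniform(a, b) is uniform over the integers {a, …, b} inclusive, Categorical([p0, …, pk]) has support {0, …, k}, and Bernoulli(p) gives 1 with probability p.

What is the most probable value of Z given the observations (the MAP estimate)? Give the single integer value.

Enumerate traces; 16 have nonzero weight after conditioning:
  (W=0, U=1, Y=0, Z=3, X=0) weight 3/392
  (W=0, U=1, Y=0, Z=3, X=1) weight 3/392
  (W=0, U=3, Y=0, Z=1, X=0) weight 1/392
  (W=0, U=3, Y=0, Z=1, X=1) weight 1/392
  (W=1, U=1, Y=1, Z=3, X=0) weight 3/704
  (W=1, U=1, Y=1, Z=3, X=1) weight 3/704
  (W=1, U=3, Y=1, Z=1, X=0) weight 3/704
  (W=1, U=3, Y=1, Z=1, X=1) weight 3/704
  … 8 more
Group by Z:
  weight(Z=1) = 529/17248
  weight(Z=3) = 705/17248
Total weight = 529/17248 + 705/17248 = 617/8624
P(Z=1 | obs) = 529/17248 / 617/8624 = 529/1234
P(Z=3 | obs) = 705/17248 / 617/8624 = 705/1234
argmax = 3

argmax_v P(Z = v | obs) = 3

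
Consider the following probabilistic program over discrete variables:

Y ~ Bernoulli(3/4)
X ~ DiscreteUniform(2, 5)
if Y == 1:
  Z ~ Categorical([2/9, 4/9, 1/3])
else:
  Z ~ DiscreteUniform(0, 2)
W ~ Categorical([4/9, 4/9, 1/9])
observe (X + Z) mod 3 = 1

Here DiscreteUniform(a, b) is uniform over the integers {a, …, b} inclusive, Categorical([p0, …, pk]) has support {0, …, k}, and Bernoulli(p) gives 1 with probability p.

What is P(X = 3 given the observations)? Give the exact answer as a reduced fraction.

P(X = 3 | obs) = 5/16

Enumerate traces; 24 have nonzero weight after conditioning:
  (Y=0, X=2, Z=2, W=0) weight 1/108
  (Y=0, X=2, Z=2, W=1) weight 1/108
  (Y=0, X=2, Z=2, W=2) weight 1/432
  (Y=0, X=3, Z=1, W=0) weight 1/108
  (Y=0, X=3, Z=1, W=1) weight 1/108
  (Y=0, X=3, Z=1, W=2) weight 1/432
  (Y=0, X=4, Z=0, W=0) weight 1/108
  (Y=0, X=4, Z=0, W=1) weight 1/108
  (Y=0, X=5, Z=2, W=0) weight 1/108
  … 15 more
Group by X:
  weight(X=2) = 1/12
  weight(X=3) = 5/48
  weight(X=4) = 1/16
  weight(X=5) = 1/12
Total weight = 1/12 + 5/48 + 1/16 + 1/12 = 1/3
P(X=2 | obs) = 1/12 / 1/3 = 1/4
P(X=3 | obs) = 5/48 / 1/3 = 5/16
P(X=4 | obs) = 1/16 / 1/3 = 3/16
P(X=5 | obs) = 1/12 / 1/3 = 1/4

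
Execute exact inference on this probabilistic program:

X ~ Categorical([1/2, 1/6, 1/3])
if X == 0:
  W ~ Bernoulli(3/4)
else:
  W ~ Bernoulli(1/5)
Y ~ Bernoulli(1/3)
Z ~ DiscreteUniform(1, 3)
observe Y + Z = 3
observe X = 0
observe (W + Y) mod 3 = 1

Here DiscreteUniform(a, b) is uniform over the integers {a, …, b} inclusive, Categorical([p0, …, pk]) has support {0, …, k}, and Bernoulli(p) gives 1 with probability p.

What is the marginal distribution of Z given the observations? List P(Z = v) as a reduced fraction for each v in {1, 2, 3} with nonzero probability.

P(Z=2) = 1/7, P(Z=3) = 6/7

Enumerate traces; 2 have nonzero weight after conditioning:
  (X=0, W=0, Y=1, Z=2) weight 1/72
  (X=0, W=1, Y=0, Z=3) weight 1/12
Group by Z:
  weight(Z=2) = 1/72
  weight(Z=3) = 1/12
Total weight = 1/72 + 1/12 = 7/72
P(Z=2 | obs) = 1/72 / 7/72 = 1/7
P(Z=3 | obs) = 1/12 / 7/72 = 6/7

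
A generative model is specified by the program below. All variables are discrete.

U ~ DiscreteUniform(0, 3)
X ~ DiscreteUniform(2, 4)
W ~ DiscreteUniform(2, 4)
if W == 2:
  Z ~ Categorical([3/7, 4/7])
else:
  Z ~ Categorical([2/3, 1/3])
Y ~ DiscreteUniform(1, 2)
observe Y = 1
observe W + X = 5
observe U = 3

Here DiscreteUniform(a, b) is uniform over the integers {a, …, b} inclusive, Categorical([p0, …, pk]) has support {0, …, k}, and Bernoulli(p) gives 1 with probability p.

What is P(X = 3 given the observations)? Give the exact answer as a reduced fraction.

Enumerate traces; 4 have nonzero weight after conditioning:
  (U=3, X=2, W=3, Z=0, Y=1) weight 1/108
  (U=3, X=2, W=3, Z=1, Y=1) weight 1/216
  (U=3, X=3, W=2, Z=0, Y=1) weight 1/168
  (U=3, X=3, W=2, Z=1, Y=1) weight 1/126
Group by X:
  weight(X=2) = 1/72
  weight(X=3) = 1/72
Total weight = 1/72 + 1/72 = 1/36
P(X=2 | obs) = 1/72 / 1/36 = 1/2
P(X=3 | obs) = 1/72 / 1/36 = 1/2

P(X = 3 | obs) = 1/2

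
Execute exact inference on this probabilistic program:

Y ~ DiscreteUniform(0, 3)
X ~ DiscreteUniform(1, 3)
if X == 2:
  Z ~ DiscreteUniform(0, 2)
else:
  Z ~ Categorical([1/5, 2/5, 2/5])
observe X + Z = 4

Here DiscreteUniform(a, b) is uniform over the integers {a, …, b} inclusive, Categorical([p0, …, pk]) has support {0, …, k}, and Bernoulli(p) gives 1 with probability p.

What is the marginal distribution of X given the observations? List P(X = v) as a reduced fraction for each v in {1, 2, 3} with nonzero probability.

P(X=2) = 5/11, P(X=3) = 6/11

Enumerate traces; 8 have nonzero weight after conditioning:
  (Y=0, X=2, Z=2) weight 1/36
  (Y=0, X=3, Z=1) weight 1/30
  (Y=1, X=2, Z=2) weight 1/36
  (Y=1, X=3, Z=1) weight 1/30
  (Y=2, X=2, Z=2) weight 1/36
  (Y=2, X=3, Z=1) weight 1/30
  (Y=3, X=2, Z=2) weight 1/36
  (Y=3, X=3, Z=1) weight 1/30
Group by X:
  weight(X=2) = 1/9
  weight(X=3) = 2/15
Total weight = 1/9 + 2/15 = 11/45
P(X=2 | obs) = 1/9 / 11/45 = 5/11
P(X=3 | obs) = 2/15 / 11/45 = 6/11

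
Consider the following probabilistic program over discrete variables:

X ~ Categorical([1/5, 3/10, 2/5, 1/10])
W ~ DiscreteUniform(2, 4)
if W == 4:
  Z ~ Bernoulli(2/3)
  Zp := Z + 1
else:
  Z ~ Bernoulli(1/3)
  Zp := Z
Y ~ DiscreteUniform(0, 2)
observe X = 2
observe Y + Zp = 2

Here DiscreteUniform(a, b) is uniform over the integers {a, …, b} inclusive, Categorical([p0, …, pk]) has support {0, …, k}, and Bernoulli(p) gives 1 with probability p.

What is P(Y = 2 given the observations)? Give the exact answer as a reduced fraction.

Enumerate traces; 6 have nonzero weight after conditioning:
  (X=2, W=2, Z=0, Y=2) weight 4/135
  (X=2, W=2, Z=1, Y=1) weight 2/135
  (X=2, W=3, Z=0, Y=2) weight 4/135
  (X=2, W=3, Z=1, Y=1) weight 2/135
  (X=2, W=4, Z=0, Y=1) weight 2/135
  (X=2, W=4, Z=1, Y=0) weight 4/135
Group by Y:
  weight(Y=0) = 4/135
  weight(Y=1) = 2/45
  weight(Y=2) = 8/135
Total weight = 4/135 + 2/45 + 8/135 = 2/15
P(Y=0 | obs) = 4/135 / 2/15 = 2/9
P(Y=1 | obs) = 2/45 / 2/15 = 1/3
P(Y=2 | obs) = 8/135 / 2/15 = 4/9

P(Y = 2 | obs) = 4/9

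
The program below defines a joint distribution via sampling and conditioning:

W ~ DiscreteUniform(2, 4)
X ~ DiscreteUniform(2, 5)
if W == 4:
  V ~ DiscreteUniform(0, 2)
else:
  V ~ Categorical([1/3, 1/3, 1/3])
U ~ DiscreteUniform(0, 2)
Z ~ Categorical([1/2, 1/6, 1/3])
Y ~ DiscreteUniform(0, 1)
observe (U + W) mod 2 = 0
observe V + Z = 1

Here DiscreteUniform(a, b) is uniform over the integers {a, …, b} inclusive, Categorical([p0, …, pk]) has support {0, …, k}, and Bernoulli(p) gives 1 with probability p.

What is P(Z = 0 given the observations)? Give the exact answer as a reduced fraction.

Enumerate traces; 80 have nonzero weight after conditioning:
  (W=2, X=2, V=0, U=0, Z=1, Y=0) weight 1/1296
  (W=2, X=2, V=0, U=0, Z=1, Y=1) weight 1/1296
  (W=2, X=2, V=0, U=2, Z=1, Y=0) weight 1/1296
  (W=2, X=2, V=0, U=2, Z=1, Y=1) weight 1/1296
  (W=2, X=2, V=1, U=0, Z=0, Y=0) weight 1/432
  (W=2, X=2, V=1, U=0, Z=0, Y=1) weight 1/432
  (W=2, X=2, V=1, U=2, Z=0, Y=0) weight 1/432
  (W=2, X=2, V=1, U=2, Z=0, Y=1) weight 1/432
  … 72 more
Group by Z:
  weight(Z=0) = 5/54
  weight(Z=1) = 5/162
Total weight = 5/54 + 5/162 = 10/81
P(Z=0 | obs) = 5/54 / 10/81 = 3/4
P(Z=1 | obs) = 5/162 / 10/81 = 1/4

P(Z = 0 | obs) = 3/4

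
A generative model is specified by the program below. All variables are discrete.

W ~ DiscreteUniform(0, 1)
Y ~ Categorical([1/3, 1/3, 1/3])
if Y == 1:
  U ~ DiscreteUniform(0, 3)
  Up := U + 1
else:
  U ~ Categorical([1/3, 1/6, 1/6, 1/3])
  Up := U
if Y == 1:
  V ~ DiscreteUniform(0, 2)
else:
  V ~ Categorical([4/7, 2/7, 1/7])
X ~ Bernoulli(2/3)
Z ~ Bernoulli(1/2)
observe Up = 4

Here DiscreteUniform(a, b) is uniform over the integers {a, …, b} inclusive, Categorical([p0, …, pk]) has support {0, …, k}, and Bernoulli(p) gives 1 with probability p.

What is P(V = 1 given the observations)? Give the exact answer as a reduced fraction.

Enumerate traces; 24 have nonzero weight after conditioning:
  (W=0, Y=1, U=3, V=0, X=0, Z=0) weight 1/432
  (W=0, Y=1, U=3, V=0, X=0, Z=1) weight 1/432
  (W=0, Y=1, U=3, V=0, X=1, Z=0) weight 1/216
  (W=0, Y=1, U=3, V=0, X=1, Z=1) weight 1/216
  (W=0, Y=1, U=3, V=1, X=0, Z=0) weight 1/432
  (W=0, Y=1, U=3, V=1, X=0, Z=1) weight 1/432
  (W=0, Y=1, U=3, V=1, X=1, Z=0) weight 1/216
  (W=0, Y=1, U=3, V=1, X=1, Z=1) weight 1/216
  (W=0, Y=1, U=3, V=2, X=0, Z=0) weight 1/432
  … 15 more
Group by V:
  weight(V=0) = 1/36
  weight(V=1) = 1/36
  weight(V=2) = 1/36
Total weight = 1/36 + 1/36 + 1/36 = 1/12
P(V=0 | obs) = 1/36 / 1/12 = 1/3
P(V=1 | obs) = 1/36 / 1/12 = 1/3
P(V=2 | obs) = 1/36 / 1/12 = 1/3

P(V = 1 | obs) = 1/3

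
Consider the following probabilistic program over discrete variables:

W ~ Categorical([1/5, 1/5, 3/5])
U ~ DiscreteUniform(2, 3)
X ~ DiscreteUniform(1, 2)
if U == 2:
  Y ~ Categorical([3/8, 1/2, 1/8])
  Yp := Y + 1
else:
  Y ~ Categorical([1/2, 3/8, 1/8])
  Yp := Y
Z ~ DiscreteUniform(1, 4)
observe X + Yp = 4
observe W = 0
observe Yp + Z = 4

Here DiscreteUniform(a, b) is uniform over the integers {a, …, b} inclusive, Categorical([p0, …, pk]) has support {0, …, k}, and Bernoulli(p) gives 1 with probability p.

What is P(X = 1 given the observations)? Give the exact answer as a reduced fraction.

P(X = 1 | obs) = 1/6

Enumerate traces; 3 have nonzero weight after conditioning:
  (W=0, U=2, X=1, Y=2, Z=1) weight 1/640
  (W=0, U=2, X=2, Y=1, Z=2) weight 1/160
  (W=0, U=3, X=2, Y=2, Z=2) weight 1/640
Group by X:
  weight(X=1) = 1/640
  weight(X=2) = 1/128
Total weight = 1/640 + 1/128 = 3/320
P(X=1 | obs) = 1/640 / 3/320 = 1/6
P(X=2 | obs) = 1/128 / 3/320 = 5/6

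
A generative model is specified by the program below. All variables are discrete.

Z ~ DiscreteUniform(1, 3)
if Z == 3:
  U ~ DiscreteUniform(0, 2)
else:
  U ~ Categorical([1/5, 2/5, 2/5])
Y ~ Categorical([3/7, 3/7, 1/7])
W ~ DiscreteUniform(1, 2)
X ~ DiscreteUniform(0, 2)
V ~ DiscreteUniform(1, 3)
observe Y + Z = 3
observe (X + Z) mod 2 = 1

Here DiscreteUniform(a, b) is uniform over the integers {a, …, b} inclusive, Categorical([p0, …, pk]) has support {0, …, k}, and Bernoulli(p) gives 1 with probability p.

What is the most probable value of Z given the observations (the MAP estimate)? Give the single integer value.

argmax_v P(Z = v | obs) = 3

Enumerate traces; 90 have nonzero weight after conditioning:
  (Z=1, U=0, Y=2, W=1, X=0, V=1) weight 1/1890
  (Z=1, U=0, Y=2, W=1, X=0, V=2) weight 1/1890
  (Z=1, U=0, Y=2, W=1, X=0, V=3) weight 1/1890
  (Z=1, U=0, Y=2, W=1, X=2, V=1) weight 1/1890
  (Z=1, U=0, Y=2, W=1, X=2, V=2) weight 1/1890
  (Z=1, U=0, Y=2, W=1, X=2, V=3) weight 1/1890
  (Z=1, U=0, Y=2, W=2, X=0, V=1) weight 1/1890
  (Z=1, U=0, Y=2, W=2, X=0, V=2) weight 1/1890
  (Z=2, U=0, Y=1, W=1, X=1, V=1) weight 1/630
  (Z=3, U=0, Y=0, W=1, X=0, V=1) weight 1/378
  … 80 more
Group by Z:
  weight(Z=1) = 2/63
  weight(Z=2) = 1/21
  weight(Z=3) = 2/21
Total weight = 2/63 + 1/21 + 2/21 = 11/63
P(Z=1 | obs) = 2/63 / 11/63 = 2/11
P(Z=2 | obs) = 1/21 / 11/63 = 3/11
P(Z=3 | obs) = 2/21 / 11/63 = 6/11
argmax = 3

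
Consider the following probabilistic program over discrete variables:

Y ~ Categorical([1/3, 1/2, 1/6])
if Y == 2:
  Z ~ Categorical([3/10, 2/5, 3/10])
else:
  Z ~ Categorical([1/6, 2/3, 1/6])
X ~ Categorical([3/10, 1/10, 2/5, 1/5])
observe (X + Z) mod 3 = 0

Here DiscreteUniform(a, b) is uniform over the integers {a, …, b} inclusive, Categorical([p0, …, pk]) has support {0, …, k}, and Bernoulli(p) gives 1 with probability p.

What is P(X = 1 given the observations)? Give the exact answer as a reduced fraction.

P(X = 1 | obs) = 17/326

Enumerate traces; 12 have nonzero weight after conditioning:
  (Y=0, Z=0, X=0) weight 1/60
  (Y=0, Z=0, X=3) weight 1/90
  (Y=0, Z=1, X=2) weight 4/45
  (Y=0, Z=2, X=1) weight 1/180
  (Y=1, Z=0, X=0) weight 1/40
  (Y=1, Z=0, X=3) weight 1/60
  (Y=1, Z=1, X=2) weight 2/15
  (Y=1, Z=2, X=1) weight 1/120
  … 4 more
Group by X:
  weight(X=0) = 17/300
  weight(X=1) = 17/900
  weight(X=2) = 56/225
  weight(X=3) = 17/450
Total weight = 17/300 + 17/900 + 56/225 + 17/450 = 163/450
P(X=0 | obs) = 17/300 / 163/450 = 51/326
P(X=1 | obs) = 17/900 / 163/450 = 17/326
P(X=2 | obs) = 56/225 / 163/450 = 112/163
P(X=3 | obs) = 17/450 / 163/450 = 17/163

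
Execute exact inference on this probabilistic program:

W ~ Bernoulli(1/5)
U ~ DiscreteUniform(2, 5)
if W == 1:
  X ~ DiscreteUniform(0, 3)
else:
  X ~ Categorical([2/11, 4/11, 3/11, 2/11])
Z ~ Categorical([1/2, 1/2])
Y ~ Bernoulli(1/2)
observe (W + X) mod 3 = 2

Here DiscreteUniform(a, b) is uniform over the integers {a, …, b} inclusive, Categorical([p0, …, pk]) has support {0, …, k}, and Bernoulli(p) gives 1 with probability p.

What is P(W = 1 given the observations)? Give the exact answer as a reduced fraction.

P(W = 1 | obs) = 11/59

Enumerate traces; 32 have nonzero weight after conditioning:
  (W=0, U=2, X=2, Z=0, Y=0) weight 3/220
  (W=0, U=2, X=2, Z=0, Y=1) weight 3/220
  (W=0, U=2, X=2, Z=1, Y=0) weight 3/220
  (W=0, U=2, X=2, Z=1, Y=1) weight 3/220
  (W=0, U=3, X=2, Z=0, Y=0) weight 3/220
  (W=0, U=3, X=2, Z=0, Y=1) weight 3/220
  (W=0, U=3, X=2, Z=1, Y=0) weight 3/220
  (W=0, U=3, X=2, Z=1, Y=1) weight 3/220
  (W=1, U=2, X=1, Z=0, Y=0) weight 1/320
  … 23 more
Group by W:
  weight(W=0) = 12/55
  weight(W=1) = 1/20
Total weight = 12/55 + 1/20 = 59/220
P(W=0 | obs) = 12/55 / 59/220 = 48/59
P(W=1 | obs) = 1/20 / 59/220 = 11/59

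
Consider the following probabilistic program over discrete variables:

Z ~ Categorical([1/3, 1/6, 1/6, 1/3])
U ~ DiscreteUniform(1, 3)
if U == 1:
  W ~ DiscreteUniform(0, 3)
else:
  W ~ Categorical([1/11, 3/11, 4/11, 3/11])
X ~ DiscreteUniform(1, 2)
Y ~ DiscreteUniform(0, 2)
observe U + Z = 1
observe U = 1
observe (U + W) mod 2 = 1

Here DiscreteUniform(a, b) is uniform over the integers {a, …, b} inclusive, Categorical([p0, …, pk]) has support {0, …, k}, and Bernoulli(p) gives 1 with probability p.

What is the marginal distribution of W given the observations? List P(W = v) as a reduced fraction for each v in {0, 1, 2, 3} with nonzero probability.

P(W=0) = 1/2, P(W=2) = 1/2

Enumerate traces; 12 have nonzero weight after conditioning:
  (Z=0, U=1, W=0, X=1, Y=0) weight 1/216
  (Z=0, U=1, W=0, X=1, Y=1) weight 1/216
  (Z=0, U=1, W=0, X=1, Y=2) weight 1/216
  (Z=0, U=1, W=0, X=2, Y=0) weight 1/216
  (Z=0, U=1, W=0, X=2, Y=1) weight 1/216
  (Z=0, U=1, W=0, X=2, Y=2) weight 1/216
  (Z=0, U=1, W=2, X=1, Y=0) weight 1/216
  (Z=0, U=1, W=2, X=1, Y=1) weight 1/216
  … 4 more
Group by W:
  weight(W=0) = 1/36
  weight(W=2) = 1/36
Total weight = 1/36 + 1/36 = 1/18
P(W=0 | obs) = 1/36 / 1/18 = 1/2
P(W=2 | obs) = 1/36 / 1/18 = 1/2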